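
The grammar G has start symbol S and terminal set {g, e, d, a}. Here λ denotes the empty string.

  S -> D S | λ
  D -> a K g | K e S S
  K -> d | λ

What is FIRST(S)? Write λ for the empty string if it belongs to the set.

FIRST(K) = {λ, d}
FIRST(D) = {a, d, e}  (via K e S S)
FIRST(S) = {λ, a, d, e}  (via D S)

{λ, a, d, e}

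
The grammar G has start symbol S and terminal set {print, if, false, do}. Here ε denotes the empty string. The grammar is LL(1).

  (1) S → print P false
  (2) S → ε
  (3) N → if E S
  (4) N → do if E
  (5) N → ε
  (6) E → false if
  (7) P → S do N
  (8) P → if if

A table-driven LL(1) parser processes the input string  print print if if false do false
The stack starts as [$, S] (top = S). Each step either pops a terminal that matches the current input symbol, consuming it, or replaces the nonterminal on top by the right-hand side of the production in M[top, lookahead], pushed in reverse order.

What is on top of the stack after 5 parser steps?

P

step 1: stack=$ S  input=print print if if false do false $  — expand S → print P false
step 2: stack=$ false P print  input=print print if if false do false $  — match print
step 3: stack=$ false P  input=print if if false do false $  — expand P → S do N
step 4: stack=$ false N do S  input=print if if false do false $  — expand S → print P false
step 5: stack=$ false N do false P print  input=print if if false do false $  — match print
Stack after step 5: $ false N do false P (top = P).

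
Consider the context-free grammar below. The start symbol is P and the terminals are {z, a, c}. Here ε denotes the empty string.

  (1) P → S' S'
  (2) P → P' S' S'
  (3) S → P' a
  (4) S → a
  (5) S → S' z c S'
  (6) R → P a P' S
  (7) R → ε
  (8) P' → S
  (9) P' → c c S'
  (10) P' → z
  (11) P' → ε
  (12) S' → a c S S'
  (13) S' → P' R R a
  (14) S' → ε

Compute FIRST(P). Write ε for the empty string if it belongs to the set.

{ε, a, c, z}

FIRST(P): from P→S' S' we get {ε, a, c, z}; from P→P' S' S' we get {ε, a, c, z}. So FIRST(P) = {ε, a, c, z}.
FIRST(R): from R→P a P' S we get {a, c, z}; from R→ε we get {ε}. So FIRST(R) = {ε, a, c, z}.
FIRST(S): from S→P' a we get {a, c, z}; from S→a we get {a}; from S→S' z c S' we get {a, c, z}. So FIRST(S) = {a, c, z}.
FIRST(P'): from P'→S we get {a, c, z}; from P'→c c S' we get {c}; from P'→z we get {z}; from P'→ε we get {ε}. So FIRST(P') = {ε, a, c, z}.
FIRST(S'): from S'→a c S S' we get {a}; from S'→P' R R a we get {a, c, z}; from S'→ε we get {ε}. So FIRST(S') = {ε, a, c, z}.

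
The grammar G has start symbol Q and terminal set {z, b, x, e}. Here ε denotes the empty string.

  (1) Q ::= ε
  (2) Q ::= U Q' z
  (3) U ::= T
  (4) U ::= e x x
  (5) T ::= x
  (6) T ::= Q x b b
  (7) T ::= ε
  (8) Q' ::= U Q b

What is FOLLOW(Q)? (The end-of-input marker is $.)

FIRST(Q): from Q::=ε we get {ε}; from Q::=U Q' z we get {b, e, x}. So FIRST(Q) = {ε, b, e, x}.
FIRST(T): from T::=x we get {x}; from T::=Q x b b we get {b, e, x}; from T::=ε we get {ε}. So FIRST(T) = {ε, b, e, x}.
FIRST(U): from U::=T we get {ε, b, e, x}; from U::=e x x we get {e}. So FIRST(U) = {ε, b, e, x}.
FIRST(Q'): from Q'::=U Q b we get {b, e, x}. So FIRST(Q') = {b, e, x}.
FOLLOW(Q) includes $ since Q is the start symbol.
FOLLOW(Q): in T::=Q x b b, Q is followed by x b b with FIRST {x}; in Q'::=U Q b, Q is followed by b with FIRST {b}. Thus FOLLOW(Q) = {$, b, x}.
FOLLOW(U): in Q::=U Q' z, U is followed by Q' z with FIRST {b, e, x}; in Q'::=U Q b, U is followed by Q b with FIRST {b, e, x}. Thus FOLLOW(U) = {b, e, x}.
FOLLOW(T): in U::=T, the suffix after T is empty, so FOLLOW(T) ⊇ FOLLOW(U) = {b, e, x}. Thus FOLLOW(T) = {b, e, x}.
FOLLOW(Q'): in Q::=U Q' z, Q' is followed by z with FIRST {z}. Thus FOLLOW(Q') = {z}.

{$, b, x}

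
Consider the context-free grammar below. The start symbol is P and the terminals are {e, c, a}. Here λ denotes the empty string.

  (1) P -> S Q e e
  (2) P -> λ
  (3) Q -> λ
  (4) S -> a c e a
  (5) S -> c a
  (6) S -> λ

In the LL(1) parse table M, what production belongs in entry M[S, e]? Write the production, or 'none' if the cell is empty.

FIRST(Q) = {λ}
FIRST(S) = {λ, a, c}
FIRST(P) = {λ, a, c, e}  (via S Q e e)
FOLLOW(P) includes $ since P is the start symbol.
FOLLOW(S): in P->S Q e e, S is followed by Q e e with FIRST {e}. Thus FOLLOW(S) = {e}.
For S -> a c e a: FIRST(a c e a) = {a}, so it goes in M[S, t] for t ∈ {a}.
For S -> c a: FIRST(c a) = {c}, so it goes in M[S, t] for t ∈ {c}.
For S -> λ: FIRST(λ) = {λ}, so it goes in M[S, t] for t ∈ {}; since λ ∈ FIRST, also for every t ∈ FOLLOW(S) = {e}.

S -> λ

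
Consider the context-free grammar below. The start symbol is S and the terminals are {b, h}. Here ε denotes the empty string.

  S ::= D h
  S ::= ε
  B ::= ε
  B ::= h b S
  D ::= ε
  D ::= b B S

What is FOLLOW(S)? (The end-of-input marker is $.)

FIRST(B) = {ε, h}
FIRST(D) = {ε, b}
FIRST(S) = {ε, b, h}  (via D h)
FOLLOW(S) includes $ since S is the start symbol.
FOLLOW(D): in S::=D h, D is followed by h with FIRST {h}. Thus FOLLOW(D) = {h}.
FOLLOW(B): in D::=b B S, B is followed by S with FIRST {ε, b, h}; in D::=b B S, the suffix after B is nullable, so FOLLOW(B) ⊇ FOLLOW(D) = {h}. Thus FOLLOW(B) = {b, h}.
FOLLOW(S): in B::=h b S, the suffix after S is empty, so FOLLOW(S) ⊇ FOLLOW(B) = {b, h}; in D::=b B S, the suffix after S is empty, so FOLLOW(S) ⊇ FOLLOW(D) = {h}. Thus FOLLOW(S) = {$, b, h}.

{$, b, h}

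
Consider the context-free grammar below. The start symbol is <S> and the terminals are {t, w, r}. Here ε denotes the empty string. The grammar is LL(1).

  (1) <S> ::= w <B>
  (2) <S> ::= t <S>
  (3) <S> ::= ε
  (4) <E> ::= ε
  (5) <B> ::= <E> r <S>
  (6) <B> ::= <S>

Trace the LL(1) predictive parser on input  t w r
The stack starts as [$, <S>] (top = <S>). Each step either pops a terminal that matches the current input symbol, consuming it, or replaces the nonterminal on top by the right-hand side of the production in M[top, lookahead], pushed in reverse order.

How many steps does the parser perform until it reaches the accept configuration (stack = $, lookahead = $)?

     Stack        Input    Action
  1  $ <S>        t w r $  expand <S> ::= t <S>
  2  $ <S> t      t w r $  match t
  3  $ <S>        w r $    expand <S> ::= w <B>
  4  $ <B> w      w r $    match w
  5  $ <B>        r $      expand <B> ::= <E> r <S>
  6  $ <S> r <E>  r $      expand <E> ::= ε
  7  $ <S> r      r $      match r
  8  $ <S>        $        expand <S> ::= ε
Accept reached after 8 steps.

8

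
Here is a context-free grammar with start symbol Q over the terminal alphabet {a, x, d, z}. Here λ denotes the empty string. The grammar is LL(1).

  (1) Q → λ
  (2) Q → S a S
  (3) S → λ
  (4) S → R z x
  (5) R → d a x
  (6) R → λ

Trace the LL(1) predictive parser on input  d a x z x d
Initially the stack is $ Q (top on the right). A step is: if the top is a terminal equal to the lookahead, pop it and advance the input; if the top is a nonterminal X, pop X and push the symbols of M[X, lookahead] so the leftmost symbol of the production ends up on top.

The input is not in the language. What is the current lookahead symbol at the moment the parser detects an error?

step 1: stack=$ Q  input=d a x z x d $  — expand Q → S a S
step 2: stack=$ S a S  input=d a x z x d $  — expand S → R z x
step 3: stack=$ S a x z R  input=d a x z x d $  — expand R → d a x
step 4: stack=$ S a x z x a d  input=d a x z x d $  — match d
step 5: stack=$ S a x z x a  input=a x z x d $  — match a
step 6: stack=$ S a x z x  input=x z x d $  — match x
step 7: stack=$ S a x z  input=z x d $  — match z
step 8: stack=$ S a x  input=x d $  — match x
step 9: stack=$ S a  input=d $  — error: top is terminal a but lookahead is d

d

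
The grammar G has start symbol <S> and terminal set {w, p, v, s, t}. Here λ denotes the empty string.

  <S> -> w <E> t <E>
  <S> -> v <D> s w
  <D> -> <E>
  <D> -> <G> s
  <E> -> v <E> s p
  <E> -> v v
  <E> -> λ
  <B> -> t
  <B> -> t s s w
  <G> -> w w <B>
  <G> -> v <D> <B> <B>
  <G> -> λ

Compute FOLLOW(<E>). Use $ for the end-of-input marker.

FIRST(<S>): from <S>->w <E> t <E> we get {w}; from <S>->v <D> s w we get {v}. So FIRST(<S>) = {v, w}.
FIRST(<E>): from <E>->v <E> s p we get {v}; from <E>->v v we get {v}; from <E>->λ we get {λ}. So FIRST(<E>) = {λ, v}.
FIRST(<B>): from <B>->t we get {t}; from <B>->t s s w we get {t}. So FIRST(<B>) = {t}.
FIRST(<G>): from <G>->w w <B> we get {w}; from <G>->v <D> <B> <B> we get {v}; from <G>->λ we get {λ}. So FIRST(<G>) = {λ, v, w}.
FIRST(<D>): from <D>-><E> we get {λ, v}; from <D>-><G> s we get {s, v, w}. So FIRST(<D>) = {λ, s, v, w}.
FOLLOW(<S>) includes $ since <S> is the start symbol.
FOLLOW(<S>): <S> appears on no right-hand side. Thus FOLLOW(<S>) = {$}.
FOLLOW(<D>): in <S>->v <D> s w, <D> is followed by s w with FIRST {s}; in <G>->v <D> <B> <B>, <D> is followed by <B> <B> with FIRST {t}. Thus FOLLOW(<D>) = {s, t}.
FOLLOW(<E>): in <S>->w <E> t <E> (occurrence 1), <E> is followed by t <E> with FIRST {t}; in <S>->w <E> t <E> (occurrence 2), the suffix after <E> is empty, so FOLLOW(<E>) ⊇ FOLLOW(<S>) = {$}; in <D>-><E>, the suffix after <E> is empty, so FOLLOW(<E>) ⊇ FOLLOW(<D>) = {s, t}; in <E>->v <E> s p, <E> is followed by s p with FIRST {s}. Thus FOLLOW(<E>) = {$, s, t}.
FOLLOW(<G>): in <D>-><G> s, <G> is followed by s with FIRST {s}. Thus FOLLOW(<G>) = {s}.
FOLLOW(<B>): in <G>->w w <B>, the suffix after <B> is empty, so FOLLOW(<B>) ⊇ FOLLOW(<G>) = {s}; in <G>->v <D> <B> <B> (occurrence 1), <B> is followed by <B> with FIRST {t}; in <G>->v <D> <B> <B> (occurrence 2), the suffix after <B> is empty, so FOLLOW(<B>) ⊇ FOLLOW(<G>) = {s}. Thus FOLLOW(<B>) = {s, t}.

{$, s, t}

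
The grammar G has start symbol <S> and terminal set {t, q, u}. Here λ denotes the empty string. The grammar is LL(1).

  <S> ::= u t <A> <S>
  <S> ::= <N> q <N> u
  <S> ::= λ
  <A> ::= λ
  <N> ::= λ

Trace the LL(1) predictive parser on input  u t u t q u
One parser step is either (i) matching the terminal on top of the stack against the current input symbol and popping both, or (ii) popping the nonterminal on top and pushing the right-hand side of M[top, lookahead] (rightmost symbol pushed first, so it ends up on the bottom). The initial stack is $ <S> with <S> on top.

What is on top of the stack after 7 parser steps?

<A>

step 1: stack=$ <S>  input=u t u t q u $  — expand <S> ::= u t <A> <S>
step 2: stack=$ <S> <A> t u  input=u t u t q u $  — match u
step 3: stack=$ <S> <A> t  input=t u t q u $  — match t
step 4: stack=$ <S> <A>  input=u t q u $  — expand <A> ::= λ
step 5: stack=$ <S>  input=u t q u $  — expand <S> ::= u t <A> <S>
step 6: stack=$ <S> <A> t u  input=u t q u $  — match u
step 7: stack=$ <S> <A> t  input=t q u $  — match t
Stack after step 7: $ <S> <A> (top = <A>).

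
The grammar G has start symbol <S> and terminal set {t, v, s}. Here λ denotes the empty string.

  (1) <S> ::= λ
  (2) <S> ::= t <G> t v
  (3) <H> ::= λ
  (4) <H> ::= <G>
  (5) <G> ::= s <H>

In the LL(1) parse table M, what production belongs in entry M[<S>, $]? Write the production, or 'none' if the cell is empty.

<S> ::= λ

FIRST(<S>) = {λ, t}
FIRST(<G>) = {s}
FIRST(<H>) = {λ, s}  (via <G>)
FOLLOW(<S>) includes $ since <S> is the start symbol.
FOLLOW(<S>): <S> appears on no right-hand side. Thus FOLLOW(<S>) = {$}.
For <S> ::= λ: FIRST(λ) = {λ}, so it goes in M[<S>, t] for t ∈ {}; since λ ∈ FIRST, also for every t ∈ FOLLOW(<S>) = {$}.
For <S> ::= t <G> t v: FIRST(t <G> t v) = {t}, so it goes in M[<S>, t] for t ∈ {t}.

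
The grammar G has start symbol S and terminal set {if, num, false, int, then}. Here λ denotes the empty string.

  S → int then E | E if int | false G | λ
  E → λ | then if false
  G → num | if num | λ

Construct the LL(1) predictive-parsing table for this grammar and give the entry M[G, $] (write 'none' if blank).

FIRST(E): from E→λ we get {λ}; from E→then if false we get {then}. So FIRST(E) = {λ, then}.
FIRST(G): from G→num we get {num}; from G→if num we get {if}; from G→λ we get {λ}. So FIRST(G) = {λ, if, num}.
FIRST(S): from S→int then E we get {int}; from S→E if int we get {if, then}; from S→false G we get {false}; from S→λ we get {λ}. So FIRST(S) = {λ, false, if, int, then}.
FOLLOW(S) includes $ since S is the start symbol.
FOLLOW(S): S appears on no right-hand side. Thus FOLLOW(S) = {$}.
FOLLOW(G): in S→false G, the suffix after G is empty, so FOLLOW(G) ⊇ FOLLOW(S) = {$}. Thus FOLLOW(G) = {$}.
For G → num: FIRST(num) = {num}, so it goes in M[G, t] for t ∈ {num}.
For G → if num: FIRST(if num) = {if}, so it goes in M[G, t] for t ∈ {if}.
For G → λ: FIRST(λ) = {λ}, so it goes in M[G, t] for t ∈ {}; since λ ∈ FIRST, also for every t ∈ FOLLOW(G) = {$}.

G → λ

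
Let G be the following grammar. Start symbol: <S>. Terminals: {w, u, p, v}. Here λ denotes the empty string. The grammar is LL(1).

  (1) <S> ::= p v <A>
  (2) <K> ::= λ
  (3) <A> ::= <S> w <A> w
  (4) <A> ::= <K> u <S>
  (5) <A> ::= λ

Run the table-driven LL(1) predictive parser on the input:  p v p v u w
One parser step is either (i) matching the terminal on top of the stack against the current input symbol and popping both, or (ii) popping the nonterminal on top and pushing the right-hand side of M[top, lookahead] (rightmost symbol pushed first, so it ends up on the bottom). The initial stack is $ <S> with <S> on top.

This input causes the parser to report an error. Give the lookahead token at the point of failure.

      Stack                Input          Action
   1  $ <S>                p v p v u w $  expand <S> ::= p v <A>
   2  $ <A> v p            p v p v u w $  match p
   3  $ <A> v              v p v u w $    match v
   4  $ <A>                p v u w $      expand <A> ::= <S> w <A> w
   5  $ w <A> w <S>        p v u w $      expand <S> ::= p v <A>
   6  $ w <A> w <A> v p    p v u w $      match p
   7  $ w <A> w <A> v      v u w $        match v
   8  $ w <A> w <A>        u w $          expand <A> ::= <K> u <S>
   9  $ w <A> w <S> u <K>  u w $          expand <K> ::= λ
  10  $ w <A> w <S> u      u w $          match u
  11  $ w <A> w <S>        w $            error: M[<S>, w] is empty

w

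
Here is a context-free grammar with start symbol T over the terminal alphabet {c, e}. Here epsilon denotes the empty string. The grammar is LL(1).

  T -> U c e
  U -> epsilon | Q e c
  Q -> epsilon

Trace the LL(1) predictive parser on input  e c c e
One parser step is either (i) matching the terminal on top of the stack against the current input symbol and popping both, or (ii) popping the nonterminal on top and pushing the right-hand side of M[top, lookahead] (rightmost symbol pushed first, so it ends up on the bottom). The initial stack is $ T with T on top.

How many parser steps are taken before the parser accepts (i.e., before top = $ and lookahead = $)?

step 1: stack=$ T  input=e c c e $  — expand T -> U c e
step 2: stack=$ e c U  input=e c c e $  — expand U -> Q e c
step 3: stack=$ e c c e Q  input=e c c e $  — expand Q -> epsilon
step 4: stack=$ e c c e  input=e c c e $  — match e
step 5: stack=$ e c c  input=c c e $  — match c
step 6: stack=$ e c  input=c e $  — match c
step 7: stack=$ e  input=e $  — match e
Accept reached after 7 steps.

7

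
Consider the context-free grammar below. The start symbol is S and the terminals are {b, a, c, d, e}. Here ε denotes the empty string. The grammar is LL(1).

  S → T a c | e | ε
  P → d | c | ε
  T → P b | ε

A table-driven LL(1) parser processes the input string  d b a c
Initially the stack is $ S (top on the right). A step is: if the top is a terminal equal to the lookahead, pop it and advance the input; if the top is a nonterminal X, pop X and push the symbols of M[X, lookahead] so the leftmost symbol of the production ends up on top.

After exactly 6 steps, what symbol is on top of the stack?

c

step 1: stack=$ S  input=d b a c $  — expand S → T a c
step 2: stack=$ c a T  input=d b a c $  — expand T → P b
step 3: stack=$ c a b P  input=d b a c $  — expand P → d
step 4: stack=$ c a b d  input=d b a c $  — match d
step 5: stack=$ c a b  input=b a c $  — match b
step 6: stack=$ c a  input=a c $  — match a
Stack after step 6: $ c (top = c).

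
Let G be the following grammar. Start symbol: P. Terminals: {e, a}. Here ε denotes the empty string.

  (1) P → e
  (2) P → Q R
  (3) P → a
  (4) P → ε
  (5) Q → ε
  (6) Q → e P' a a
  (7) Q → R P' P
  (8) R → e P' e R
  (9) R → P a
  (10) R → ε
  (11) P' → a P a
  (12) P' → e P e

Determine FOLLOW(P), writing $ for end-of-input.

FIRST(P'): from P'→a P a we get {a}; from P'→e P e we get {e}. So FIRST(P') = {a, e}.
FIRST(P): from P→e we get {e}; from P→Q R we get {ε, a, e}; from P→a we get {a}; from P→ε we get {ε}. So FIRST(P) = {ε, a, e}.
FIRST(R): from R→e P' e R we get {e}; from R→P a we get {a, e}; from R→ε we get {ε}. So FIRST(R) = {ε, a, e}.
FIRST(Q): from Q→ε we get {ε}; from Q→e P' a a we get {e}; from Q→R P' P we get {a, e}. So FIRST(Q) = {ε, a, e}.
FOLLOW(P) includes $ since P is the start symbol.
FOLLOW(P): in Q→R P' P, the suffix after P is empty, so FOLLOW(P) ⊇ FOLLOW(Q) = {$, a, e}; in R→P a, P is followed by a with FIRST {a}; in P'→a P a, P is followed by a with FIRST {a}; in P'→e P e, P is followed by e with FIRST {e}. Thus FOLLOW(P) = {$, a, e}.
FOLLOW(Q): in P→Q R, Q is followed by R with FIRST {ε, a, e}; in P→Q R, the suffix after Q is nullable, so FOLLOW(Q) ⊇ FOLLOW(P) = {$, a, e}. Thus FOLLOW(Q) = {$, a, e}.
FOLLOW(R): in P→Q R, the suffix after R is empty, so FOLLOW(R) ⊇ FOLLOW(P) = {$, a, e}; in Q→R P' P, R is followed by P' P with FIRST {a, e}; in R→e P' e R, the suffix after R is empty (adds nothing new). Thus FOLLOW(R) = {$, a, e}.
FOLLOW(P'): in Q→e P' a a, P' is followed by a a with FIRST {a}; in Q→R P' P, P' is followed by P with FIRST {ε, a, e}; in Q→R P' P, the suffix after P' is nullable, so FOLLOW(P') ⊇ FOLLOW(Q) = {$, a, e}; in R→e P' e R, P' is followed by e R with FIRST {e}. Thus FOLLOW(P') = {$, a, e}.

{$, a, e}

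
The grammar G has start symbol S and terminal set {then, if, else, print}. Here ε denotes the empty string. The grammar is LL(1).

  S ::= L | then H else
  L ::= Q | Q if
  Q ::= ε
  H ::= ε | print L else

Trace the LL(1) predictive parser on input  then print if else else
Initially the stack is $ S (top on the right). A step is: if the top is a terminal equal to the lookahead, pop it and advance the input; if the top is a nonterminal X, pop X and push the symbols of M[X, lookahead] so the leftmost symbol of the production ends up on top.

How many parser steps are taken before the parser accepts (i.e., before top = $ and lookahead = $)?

9

step 1: stack=$ S  input=then print if else else $  — expand S ::= then H else
step 2: stack=$ else H then  input=then print if else else $  — match then
step 3: stack=$ else H  input=print if else else $  — expand H ::= print L else
step 4: stack=$ else else L print  input=print if else else $  — match print
step 5: stack=$ else else L  input=if else else $  — expand L ::= Q if
step 6: stack=$ else else if Q  input=if else else $  — expand Q ::= ε
step 7: stack=$ else else if  input=if else else $  — match if
step 8: stack=$ else else  input=else else $  — match else
step 9: stack=$ else  input=else $  — match else
Accept reached after 9 steps.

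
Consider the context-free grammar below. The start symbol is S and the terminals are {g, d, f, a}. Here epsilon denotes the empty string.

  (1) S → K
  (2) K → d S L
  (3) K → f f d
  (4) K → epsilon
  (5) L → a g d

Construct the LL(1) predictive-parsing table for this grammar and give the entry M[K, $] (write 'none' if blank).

K → epsilon

FIRST(K): from K→d S L we get {d}; from K→f f d we get {f}; from K→epsilon we get {epsilon}. So FIRST(K) = {epsilon, d, f}.
FIRST(L): from L→a g d we get {a}. So FIRST(L) = {a}.
FIRST(S): from S→K we get {epsilon, d, f}. So FIRST(S) = {epsilon, d, f}.
FOLLOW(S) includes $ since S is the start symbol.
FOLLOW(S): in K→d S L, S is followed by L with FIRST {a}. Thus FOLLOW(S) = {$, a}.
FOLLOW(K): in S→K, the suffix after K is empty, so FOLLOW(K) ⊇ FOLLOW(S) = {$, a}. Thus FOLLOW(K) = {$, a}.
For K → d S L: FIRST(d S L) = {d}, so it goes in M[K, t] for t ∈ {d}.
For K → f f d: FIRST(f f d) = {f}, so it goes in M[K, t] for t ∈ {f}.
For K → epsilon: FIRST(epsilon) = {epsilon}, so it goes in M[K, t] for t ∈ {}; since epsilon ∈ FIRST, also for every t ∈ FOLLOW(K) = {$, a}.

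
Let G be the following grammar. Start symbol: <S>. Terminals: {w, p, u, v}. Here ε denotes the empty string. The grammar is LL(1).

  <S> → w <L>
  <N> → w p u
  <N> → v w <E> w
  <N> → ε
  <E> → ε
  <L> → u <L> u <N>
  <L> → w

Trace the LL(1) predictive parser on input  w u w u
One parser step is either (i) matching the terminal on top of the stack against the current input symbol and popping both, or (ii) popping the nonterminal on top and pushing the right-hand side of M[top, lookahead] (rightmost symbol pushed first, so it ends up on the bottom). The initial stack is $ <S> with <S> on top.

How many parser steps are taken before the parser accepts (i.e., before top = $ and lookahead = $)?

step 1: stack=$ <S>  input=w u w u $  — expand <S> → w <L>
step 2: stack=$ <L> w  input=w u w u $  — match w
step 3: stack=$ <L>  input=u w u $  — expand <L> → u <L> u <N>
step 4: stack=$ <N> u <L> u  input=u w u $  — match u
step 5: stack=$ <N> u <L>  input=w u $  — expand <L> → w
step 6: stack=$ <N> u w  input=w u $  — match w
step 7: stack=$ <N> u  input=u $  — match u
step 8: stack=$ <N>  input=$  — expand <N> → ε
Accept reached after 8 steps.

8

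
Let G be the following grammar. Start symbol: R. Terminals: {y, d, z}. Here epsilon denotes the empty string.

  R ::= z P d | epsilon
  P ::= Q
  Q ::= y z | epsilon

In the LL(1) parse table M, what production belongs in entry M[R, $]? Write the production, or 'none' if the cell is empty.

R ::= epsilon

FIRST(R) = {epsilon, z}
FIRST(Q) = {epsilon, y}
FIRST(P) = {epsilon, y}  (via Q)
FOLLOW(R) includes $ since R is the start symbol.
FOLLOW(R): R appears on no right-hand side. Thus FOLLOW(R) = {$}.
For R ::= z P d: FIRST(z P d) = {z}, so it goes in M[R, t] for t ∈ {z}.
For R ::= epsilon: FIRST(epsilon) = {epsilon}, so it goes in M[R, t] for t ∈ {}; since epsilon ∈ FIRST, also for every t ∈ FOLLOW(R) = {$}.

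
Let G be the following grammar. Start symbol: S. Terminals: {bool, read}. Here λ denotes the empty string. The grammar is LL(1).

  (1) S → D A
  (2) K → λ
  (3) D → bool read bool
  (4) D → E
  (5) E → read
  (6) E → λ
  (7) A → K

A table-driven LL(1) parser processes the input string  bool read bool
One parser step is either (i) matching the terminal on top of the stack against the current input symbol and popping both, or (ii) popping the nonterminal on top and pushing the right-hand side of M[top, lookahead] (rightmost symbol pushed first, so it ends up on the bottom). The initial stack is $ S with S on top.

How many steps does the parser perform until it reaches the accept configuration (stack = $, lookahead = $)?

7

step 1: stack=$ S  input=bool read bool $  — expand S → D A
step 2: stack=$ A D  input=bool read bool $  — expand D → bool read bool
step 3: stack=$ A bool read bool  input=bool read bool $  — match bool
step 4: stack=$ A bool read  input=read bool $  — match read
step 5: stack=$ A bool  input=bool $  — match bool
step 6: stack=$ A  input=$  — expand A → K
step 7: stack=$ K  input=$  — expand K → λ
Accept reached after 7 steps.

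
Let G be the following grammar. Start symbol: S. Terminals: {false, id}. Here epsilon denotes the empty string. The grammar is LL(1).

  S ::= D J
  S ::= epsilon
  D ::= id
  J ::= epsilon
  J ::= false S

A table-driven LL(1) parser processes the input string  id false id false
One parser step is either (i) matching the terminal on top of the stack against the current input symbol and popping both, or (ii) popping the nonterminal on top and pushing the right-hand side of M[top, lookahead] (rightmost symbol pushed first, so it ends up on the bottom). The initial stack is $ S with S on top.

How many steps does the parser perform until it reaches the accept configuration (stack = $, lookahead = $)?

11

step 1: stack=$ S  input=id false id false $  — expand S ::= D J
step 2: stack=$ J D  input=id false id false $  — expand D ::= id
step 3: stack=$ J id  input=id false id false $  — match id
step 4: stack=$ J  input=false id false $  — expand J ::= false S
step 5: stack=$ S false  input=false id false $  — match false
step 6: stack=$ S  input=id false $  — expand S ::= D J
step 7: stack=$ J D  input=id false $  — expand D ::= id
step 8: stack=$ J id  input=id false $  — match id
step 9: stack=$ J  input=false $  — expand J ::= false S
step 10: stack=$ S false  input=false $  — match false
step 11: stack=$ S  input=$  — expand S ::= epsilon
Accept reached after 11 steps.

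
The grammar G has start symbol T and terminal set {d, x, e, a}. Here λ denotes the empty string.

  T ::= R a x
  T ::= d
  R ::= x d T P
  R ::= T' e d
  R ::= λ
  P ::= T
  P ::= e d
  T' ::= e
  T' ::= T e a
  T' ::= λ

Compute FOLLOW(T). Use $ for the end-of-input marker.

FIRST(T): from T::=R a x we get {a, d, e, x}; from T::=d we get {d}. So FIRST(T) = {a, d, e, x}.
FIRST(P): from P::=T we get {a, d, e, x}; from P::=e d we get {e}. So FIRST(P) = {a, d, e, x}.
FIRST(T'): from T'::=e we get {e}; from T'::=T e a we get {a, d, e, x}; from T'::=λ we get {λ}. So FIRST(T') = {λ, a, d, e, x}.
FIRST(R): from R::=x d T P we get {x}; from R::=T' e d we get {a, d, e, x}; from R::=λ we get {λ}. So FIRST(R) = {λ, a, d, e, x}.
FOLLOW(T) includes $ since T is the start symbol.
FOLLOW(R): in T::=R a x, R is followed by a x with FIRST {a}. Thus FOLLOW(R) = {a}.
FOLLOW(P): in R::=x d T P, the suffix after P is empty, so FOLLOW(P) ⊇ FOLLOW(R) = {a}. Thus FOLLOW(P) = {a}.
FOLLOW(T): in R::=x d T P, T is followed by P with FIRST {a, d, e, x}; in P::=T, the suffix after T is empty, so FOLLOW(T) ⊇ FOLLOW(P) = {a}; in T'::=T e a, T is followed by e a with FIRST {e}. Thus FOLLOW(T) = {$, a, d, e, x}.
FOLLOW(T'): in R::=T' e d, T' is followed by e d with FIRST {e}. Thus FOLLOW(T') = {e}.

{$, a, d, e, x}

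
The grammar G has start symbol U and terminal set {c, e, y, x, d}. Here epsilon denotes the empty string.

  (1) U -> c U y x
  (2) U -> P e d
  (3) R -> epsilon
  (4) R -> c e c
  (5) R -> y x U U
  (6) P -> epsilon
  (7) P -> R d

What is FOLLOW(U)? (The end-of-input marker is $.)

{$, c, d, e, y}

FIRST(R) = {epsilon, c, y}
FIRST(P) = {epsilon, c, d, y}  (via R d)
FIRST(U) = {c, d, e, y}  (via P e d)
FOLLOW(U) includes $ since U is the start symbol.
FOLLOW(R): in P->R d, R is followed by d with FIRST {d}. Thus FOLLOW(R) = {d}.
FOLLOW(U): in U->c U y x, U is followed by y x with FIRST {y}; in R->y x U U (occurrence 1), U is followed by U with FIRST {c, d, e, y}; in R->y x U U (occurrence 2), the suffix after U is empty, so FOLLOW(U) ⊇ FOLLOW(R) = {d}. Thus FOLLOW(U) = {$, c, d, e, y}.
FOLLOW(P): in U->P e d, P is followed by e d with FIRST {e}. Thus FOLLOW(P) = {e}.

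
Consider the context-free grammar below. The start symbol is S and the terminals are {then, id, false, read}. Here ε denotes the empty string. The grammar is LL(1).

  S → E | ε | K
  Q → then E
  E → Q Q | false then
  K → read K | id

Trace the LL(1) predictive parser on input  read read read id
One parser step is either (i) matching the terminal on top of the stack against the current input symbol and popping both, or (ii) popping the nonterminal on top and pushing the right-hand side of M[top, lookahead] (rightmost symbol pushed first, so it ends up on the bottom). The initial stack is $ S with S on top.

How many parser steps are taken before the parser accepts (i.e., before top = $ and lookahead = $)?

9

step 1: stack=$ S  input=read read read id $  — expand S → K
step 2: stack=$ K  input=read read read id $  — expand K → read K
step 3: stack=$ K read  input=read read read id $  — match read
step 4: stack=$ K  input=read read id $  — expand K → read K
step 5: stack=$ K read  input=read read id $  — match read
step 6: stack=$ K  input=read id $  — expand K → read K
step 7: stack=$ K read  input=read id $  — match read
step 8: stack=$ K  input=id $  — expand K → id
step 9: stack=$ id  input=id $  — match id
Accept reached after 9 steps.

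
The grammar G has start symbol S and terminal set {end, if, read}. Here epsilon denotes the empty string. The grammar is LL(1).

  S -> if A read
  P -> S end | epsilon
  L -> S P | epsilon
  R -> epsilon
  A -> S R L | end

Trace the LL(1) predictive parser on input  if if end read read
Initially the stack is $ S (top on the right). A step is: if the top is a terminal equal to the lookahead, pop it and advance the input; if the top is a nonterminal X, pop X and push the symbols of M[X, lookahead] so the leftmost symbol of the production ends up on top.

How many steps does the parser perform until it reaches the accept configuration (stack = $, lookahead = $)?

11

step 1: stack=$ S  input=if if end read read $  — expand S -> if A read
step 2: stack=$ read A if  input=if if end read read $  — match if
step 3: stack=$ read A  input=if end read read $  — expand A -> S R L
step 4: stack=$ read L R S  input=if end read read $  — expand S -> if A read
step 5: stack=$ read L R read A if  input=if end read read $  — match if
step 6: stack=$ read L R read A  input=end read read $  — expand A -> end
step 7: stack=$ read L R read end  input=end read read $  — match end
step 8: stack=$ read L R read  input=read read $  — match read
step 9: stack=$ read L R  input=read $  — expand R -> epsilon
step 10: stack=$ read L  input=read $  — expand L -> epsilon
step 11: stack=$ read  input=read $  — match read
Accept reached after 11 steps.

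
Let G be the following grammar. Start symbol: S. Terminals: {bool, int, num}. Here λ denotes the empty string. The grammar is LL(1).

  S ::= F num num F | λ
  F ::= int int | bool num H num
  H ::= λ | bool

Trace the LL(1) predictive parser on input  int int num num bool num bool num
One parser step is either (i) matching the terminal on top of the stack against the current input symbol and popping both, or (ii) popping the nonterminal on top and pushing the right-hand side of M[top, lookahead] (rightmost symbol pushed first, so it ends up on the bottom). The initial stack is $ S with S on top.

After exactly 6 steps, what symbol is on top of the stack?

step 1: stack=$ S  input=int int num num bool num bool num $  — expand S ::= F num num F
step 2: stack=$ F num num F  input=int int num num bool num bool num $  — expand F ::= int int
step 3: stack=$ F num num int int  input=int int num num bool num bool num $  — match int
step 4: stack=$ F num num int  input=int num num bool num bool num $  — match int
step 5: stack=$ F num num  input=num num bool num bool num $  — match num
step 6: stack=$ F num  input=num bool num bool num $  — match num
Stack after step 6: $ F (top = F).

F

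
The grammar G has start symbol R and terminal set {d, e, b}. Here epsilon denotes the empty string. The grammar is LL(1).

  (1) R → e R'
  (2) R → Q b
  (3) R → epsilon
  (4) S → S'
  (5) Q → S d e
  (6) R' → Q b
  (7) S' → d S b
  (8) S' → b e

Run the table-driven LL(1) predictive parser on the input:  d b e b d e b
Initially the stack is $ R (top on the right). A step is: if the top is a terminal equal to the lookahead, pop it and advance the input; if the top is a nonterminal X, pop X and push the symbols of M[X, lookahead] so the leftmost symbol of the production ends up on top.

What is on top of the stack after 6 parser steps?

S'

     Stack          Input            Action
  1  $ R            d b e b d e b $  expand R → Q b
  2  $ b Q          d b e b d e b $  expand Q → S d e
  3  $ b e d S      d b e b d e b $  expand S → S'
  4  $ b e d S'     d b e b d e b $  expand S' → d S b
  5  $ b e d b S d  d b e b d e b $  match d
  6  $ b e d b S    b e b d e b $    expand S → S'
Stack after step 6: $ b e d b S' (top = S').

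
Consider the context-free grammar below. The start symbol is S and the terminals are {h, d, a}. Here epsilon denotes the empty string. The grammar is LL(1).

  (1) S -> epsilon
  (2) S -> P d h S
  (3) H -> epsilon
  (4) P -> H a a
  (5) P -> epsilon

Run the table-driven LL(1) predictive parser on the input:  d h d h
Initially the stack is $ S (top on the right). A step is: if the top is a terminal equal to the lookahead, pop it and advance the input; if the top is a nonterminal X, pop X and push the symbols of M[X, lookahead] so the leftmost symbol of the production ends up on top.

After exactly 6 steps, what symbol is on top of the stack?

step 1: stack=$ S  input=d h d h $  — expand S -> P d h S
step 2: stack=$ S h d P  input=d h d h $  — expand P -> epsilon
step 3: stack=$ S h d  input=d h d h $  — match d
step 4: stack=$ S h  input=h d h $  — match h
step 5: stack=$ S  input=d h $  — expand S -> P d h S
step 6: stack=$ S h d P  input=d h $  — expand P -> epsilon
Stack after step 6: $ S h d (top = d).

d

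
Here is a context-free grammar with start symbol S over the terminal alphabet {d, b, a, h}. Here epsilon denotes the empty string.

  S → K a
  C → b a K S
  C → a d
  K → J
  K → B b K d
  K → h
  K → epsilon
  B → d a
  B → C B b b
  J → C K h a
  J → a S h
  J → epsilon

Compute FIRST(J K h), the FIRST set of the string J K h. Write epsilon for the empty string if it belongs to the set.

FIRST(C): from C→b a K S we get {b}; from C→a d we get {a}. So FIRST(C) = {a, b}.
FIRST(B): from B→d a we get {d}; from B→C B b b we get {a, b}. So FIRST(B) = {a, b, d}.
FIRST(J): from J→C K h a we get {a, b}; from J→a S h we get {a}; from J→epsilon we get {epsilon}. So FIRST(J) = {epsilon, a, b}.
FIRST(K): from K→J we get {epsilon, a, b}; from K→B b K d we get {a, b, d}; from K→h we get {h}; from K→epsilon we get {epsilon}. So FIRST(K) = {epsilon, a, b, d, h}.
FIRST(S): from S→K a we get {a, b, d, h}. So FIRST(S) = {a, b, d, h}.
FIRST(J K h): take FIRST of each symbol in turn, carrying on past any symbol whose FIRST contains epsilon; result {a, b, d, h}.

{a, b, d, h}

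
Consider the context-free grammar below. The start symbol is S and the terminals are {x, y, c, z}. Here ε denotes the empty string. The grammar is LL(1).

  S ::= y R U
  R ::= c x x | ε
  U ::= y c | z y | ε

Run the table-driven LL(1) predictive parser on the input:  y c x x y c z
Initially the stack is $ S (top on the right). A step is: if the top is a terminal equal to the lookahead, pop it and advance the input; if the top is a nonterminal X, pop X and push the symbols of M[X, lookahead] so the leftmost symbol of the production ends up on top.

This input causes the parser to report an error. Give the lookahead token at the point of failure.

      Stack      Input            Action
   1  $ S        y c x x y c z $  expand S ::= y R U
   2  $ U R y    y c x x y c z $  match y
   3  $ U R      c x x y c z $    expand R ::= c x x
   4  $ U x x c  c x x y c z $    match c
   5  $ U x x    x x y c z $      match x
   6  $ U x      x y c z $        match x
   7  $ U        y c z $          expand U ::= y c
   8  $ c y      y c z $          match y
   9  $ c        c z $            match c
  10  $          z $              error: stack empty but input remains

z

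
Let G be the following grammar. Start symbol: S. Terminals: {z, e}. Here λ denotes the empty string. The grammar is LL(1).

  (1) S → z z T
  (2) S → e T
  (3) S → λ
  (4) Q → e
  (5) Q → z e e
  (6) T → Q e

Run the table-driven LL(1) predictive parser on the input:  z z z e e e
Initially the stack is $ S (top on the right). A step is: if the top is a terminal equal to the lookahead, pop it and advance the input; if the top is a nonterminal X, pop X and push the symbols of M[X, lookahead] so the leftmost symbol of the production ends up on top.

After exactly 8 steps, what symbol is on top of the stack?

     Stack      Input          Action
  1  $ S        z z z e e e $  expand S → z z T
  2  $ T z z    z z z e e e $  match z
  3  $ T z      z z e e e $    match z
  4  $ T        z e e e $      expand T → Q e
  5  $ e Q      z e e e $      expand Q → z e e
  6  $ e e e z  z e e e $      match z
  7  $ e e e    e e e $        match e
  8  $ e e      e e $          match e
Stack after step 8: $ e (top = e).

e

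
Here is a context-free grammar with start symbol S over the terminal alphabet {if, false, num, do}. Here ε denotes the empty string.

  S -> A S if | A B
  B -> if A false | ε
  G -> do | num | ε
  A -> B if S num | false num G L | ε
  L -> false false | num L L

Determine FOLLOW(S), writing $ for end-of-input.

{$, if, num}

FIRST(B) = {ε, if}
FIRST(G) = {ε, do, num}
FIRST(L) = {false, num}
FIRST(A) = {ε, false, if}  (via B if S num)
FIRST(S) = {ε, false, if}  (via A S if, A B)
FOLLOW(S) includes $ since S is the start symbol.
FOLLOW(S): in S->A S if, S is followed by if with FIRST {if}; in A->B if S num, S is followed by num with FIRST {num}. Thus FOLLOW(S) = {$, if, num}.
FOLLOW(B): in S->A B, the suffix after B is empty, so FOLLOW(B) ⊇ FOLLOW(S) = {$, if, num}; in A->B if S num, B is followed by if S num with FIRST {if}. Thus FOLLOW(B) = {$, if, num}.
FOLLOW(G): in A->false num G L, G is followed by L with FIRST {false, num}. Thus FOLLOW(G) = {false, num}.
FOLLOW(A): in S->A S if, A is followed by S if with FIRST {false, if}; in S->A B, A is followed by B with FIRST {ε, if}; in S->A B, the suffix after A is nullable, so FOLLOW(A) ⊇ FOLLOW(S) = {$, if, num}; in B->if A false, A is followed by false with FIRST {false}. Thus FOLLOW(A) = {$, false, if, num}.
FOLLOW(L): in A->false num G L, the suffix after L is empty, so FOLLOW(L) ⊇ FOLLOW(A) = {$, false, if, num}; in L->num L L (occurrence 1), L is followed by L with FIRST {false, num}; in L->num L L (occurrence 2), the suffix after L is empty (adds nothing new). Thus FOLLOW(L) = {$, false, if, num}.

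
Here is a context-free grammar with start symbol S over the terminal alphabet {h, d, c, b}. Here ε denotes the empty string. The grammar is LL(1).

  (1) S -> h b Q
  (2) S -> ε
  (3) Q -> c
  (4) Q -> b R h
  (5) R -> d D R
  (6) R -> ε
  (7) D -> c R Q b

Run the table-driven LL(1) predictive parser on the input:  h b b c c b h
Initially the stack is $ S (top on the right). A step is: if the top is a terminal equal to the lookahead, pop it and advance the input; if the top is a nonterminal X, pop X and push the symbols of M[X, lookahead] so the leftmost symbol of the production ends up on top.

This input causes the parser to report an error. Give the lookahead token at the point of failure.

c

     Stack    Input            Action
  1  $ S      h b b c c b h $  expand S -> h b Q
  2  $ Q b h  h b b c c b h $  match h
  3  $ Q b    b b c c b h $    match b
  4  $ Q      b c c b h $      expand Q -> b R h
  5  $ h R b  b c c b h $      match b
  6  $ h R    c c b h $        expand R -> ε
  7  $ h      c c b h $        error: top is terminal h but lookahead is c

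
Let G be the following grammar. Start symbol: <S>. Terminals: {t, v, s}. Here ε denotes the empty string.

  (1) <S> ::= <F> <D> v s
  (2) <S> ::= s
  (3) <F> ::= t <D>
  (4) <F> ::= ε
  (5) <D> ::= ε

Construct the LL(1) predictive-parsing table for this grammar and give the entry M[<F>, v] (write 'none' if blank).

FIRST(<F>) = {ε, t}
FIRST(<D>) = {ε}
FIRST(<S>) = {s, t, v}  (via <F> <D> v s)
FOLLOW(<S>) includes $ since <S> is the start symbol.
FOLLOW(<F>): in <S>::=<F> <D> v s, <F> is followed by <D> v s with FIRST {v}. Thus FOLLOW(<F>) = {v}.
For <F> ::= t <D>: FIRST(t <D>) = {t}, so it goes in M[<F>, t] for t ∈ {t}.
For <F> ::= ε: FIRST(ε) = {ε}, so it goes in M[<F>, t] for t ∈ {}; since ε ∈ FIRST, also for every t ∈ FOLLOW(<F>) = {v}.

<F> ::= ε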